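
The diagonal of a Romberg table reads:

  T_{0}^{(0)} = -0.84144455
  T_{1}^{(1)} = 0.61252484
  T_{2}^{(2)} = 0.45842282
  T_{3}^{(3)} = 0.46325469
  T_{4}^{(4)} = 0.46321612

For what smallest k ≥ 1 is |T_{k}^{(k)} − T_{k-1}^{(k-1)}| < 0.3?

k = 2

|T_{1}^{(1)} − T_{0}^{(0)}| = 1.45396939 ≥ 0.3
|T_{2}^{(2)} − T_{1}^{(1)}| = 0.15410202 < 0.3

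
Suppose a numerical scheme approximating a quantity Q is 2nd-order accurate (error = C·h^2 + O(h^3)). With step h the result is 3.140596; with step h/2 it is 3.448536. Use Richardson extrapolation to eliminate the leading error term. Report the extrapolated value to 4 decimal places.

Extrapolated value = (4·A(h/2) − A(h)) / (4 − 1)
= (4·3.448536 − 3.140596) / 3
= 10.653548 / 3 = 3.551183

3.5512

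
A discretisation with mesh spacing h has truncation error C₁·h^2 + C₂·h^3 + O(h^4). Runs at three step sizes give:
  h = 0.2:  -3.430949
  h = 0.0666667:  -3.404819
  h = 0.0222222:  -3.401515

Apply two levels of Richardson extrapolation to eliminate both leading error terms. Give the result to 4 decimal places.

First eliminate the h^2 term (factor 3^2 = 9):
  B₁ = (9·(-3.404819) − (-3.430949))/8 = -3.401553
  B₂ = (9·(-3.401515) − (-3.404819))/8 = -3.401102
Then eliminate the h^3 term (factor 3^3 = 27):
  (27·(-3.401102) − (-3.401553))/26 = -3.401085

-3.4011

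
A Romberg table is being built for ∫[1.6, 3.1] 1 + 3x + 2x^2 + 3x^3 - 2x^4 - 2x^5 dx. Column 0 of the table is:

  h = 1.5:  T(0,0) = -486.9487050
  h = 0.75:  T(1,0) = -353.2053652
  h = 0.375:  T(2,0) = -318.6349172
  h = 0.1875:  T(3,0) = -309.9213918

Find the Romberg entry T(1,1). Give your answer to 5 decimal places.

Richardson extrapolation on the trapezoidal column (denominator 4−1=3):
T(1,1) = -353.2053652 + (-353.2053652 − (-486.9487050))/3 = -308.6242519

-308.62425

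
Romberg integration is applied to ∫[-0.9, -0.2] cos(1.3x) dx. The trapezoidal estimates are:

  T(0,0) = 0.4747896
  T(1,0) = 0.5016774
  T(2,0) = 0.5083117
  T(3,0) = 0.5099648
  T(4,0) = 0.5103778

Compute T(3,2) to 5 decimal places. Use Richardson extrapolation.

T(2,1) = 0.5083117 + (0.5083117 − 0.5016774)/3 = 0.5105231
T(3,1) = 0.5099648 + (0.5099648 − 0.5083117)/3 = 0.5105158
T(3,2) = (16·0.5105158 − 0.5105231) / 15 = 0.5105153

0.51052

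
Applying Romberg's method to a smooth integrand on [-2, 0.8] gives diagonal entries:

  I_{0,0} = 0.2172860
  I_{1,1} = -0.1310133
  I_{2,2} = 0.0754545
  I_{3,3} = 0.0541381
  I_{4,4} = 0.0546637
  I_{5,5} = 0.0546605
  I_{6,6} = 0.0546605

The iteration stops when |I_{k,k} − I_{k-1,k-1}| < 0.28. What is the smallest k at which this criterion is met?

|I_{1,1} − I_{0,0}| = 0.3482993 ≥ 0.28
|I_{2,2} − I_{1,1}| = 0.2064678 < 0.28

k = 2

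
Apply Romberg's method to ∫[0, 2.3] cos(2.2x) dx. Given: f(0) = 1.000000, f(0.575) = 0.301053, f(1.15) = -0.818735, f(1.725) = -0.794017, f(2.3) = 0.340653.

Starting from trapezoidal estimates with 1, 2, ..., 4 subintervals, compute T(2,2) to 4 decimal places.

-0.4144

T(0,0) (trapezoid, 1 panel, h=2.3000): 1.541751
T(1,0) (trapezoid, 2 panels, h=1.1500): -0.170670
T(2,0) (trapezoid, 4 panels, h=0.5750): -0.368789
T(1,1) = -0.170670 + (-0.170670 − 1.541751)/3 = -0.741477
T(2,1) = -0.368789 + (-0.368789 − (-0.170670))/3 = -0.434829
T(2,2) = -0.434829 + (-0.434829 − (-0.741477))/15 = -0.414386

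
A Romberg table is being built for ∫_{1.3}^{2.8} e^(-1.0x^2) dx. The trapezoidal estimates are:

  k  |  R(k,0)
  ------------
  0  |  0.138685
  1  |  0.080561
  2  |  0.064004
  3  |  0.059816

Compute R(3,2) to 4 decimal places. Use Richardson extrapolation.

0.0584

Richardson extrapolation on the trapezoidal column (denominator 4−1=3):
R(2,1) = 0.064004 + (0.064004 − 0.080561)/3 = 0.058485
R(3,1) = 0.059816 + (0.059816 − 0.064004)/3 = 0.058420
R(3,2) = (16·0.058420 − 0.058485) / 15 = 0.058416
(Column j=1 coincides with Simpson's rule on the same nodes.)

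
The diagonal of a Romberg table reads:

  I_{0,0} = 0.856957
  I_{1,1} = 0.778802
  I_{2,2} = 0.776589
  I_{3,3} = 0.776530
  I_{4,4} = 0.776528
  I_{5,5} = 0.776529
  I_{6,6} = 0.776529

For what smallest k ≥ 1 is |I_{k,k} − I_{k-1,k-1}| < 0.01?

|I_{1,1} − I_{0,0}| = 0.078155 ≥ 0.01
|I_{2,2} − I_{1,1}| = 0.002213 < 0.01

k = 2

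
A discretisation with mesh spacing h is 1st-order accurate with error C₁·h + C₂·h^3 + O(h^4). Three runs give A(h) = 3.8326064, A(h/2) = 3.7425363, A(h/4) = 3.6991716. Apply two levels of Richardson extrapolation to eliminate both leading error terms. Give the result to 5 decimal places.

3.65628

First eliminate the h term (factor 2^1 = 2):
  B₁ = (2·3.7425363 − 3.8326064)/1 = 3.6524662
  B₂ = (2·3.6991716 − 3.7425363)/1 = 3.6558069
Then eliminate the h^3 term (factor 2^3 = 8):
  (8·3.6558069 − 3.6524662)/7 = 3.6562841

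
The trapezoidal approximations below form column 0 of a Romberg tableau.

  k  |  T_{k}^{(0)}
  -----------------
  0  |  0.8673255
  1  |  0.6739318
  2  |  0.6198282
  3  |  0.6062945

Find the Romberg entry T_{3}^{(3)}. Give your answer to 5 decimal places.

0.60179

Richardson extrapolation on the trapezoidal column (denominator 4−1=3):
T_{1}^{(1)} = 0.6739318 + (0.6739318 − 0.8673255)/3 = 0.6094672
T_{2}^{(1)} = 0.6198282 + (0.6198282 − 0.6739318)/3 = 0.6017937
T_{3}^{(1)} = 0.6062945 + (0.6062945 − 0.6198282)/3 = 0.6017833
T_{2}^{(2)} = (16·0.6017937 − 0.6094672) / 15 = 0.6012821
T_{3}^{(2)} = (16·0.6017833 − 0.6017937) / 15 = 0.6017826
T_{3}^{(3)} = 0.6017826 + (0.6017826 − 0.6012821)/63 = 0.6017905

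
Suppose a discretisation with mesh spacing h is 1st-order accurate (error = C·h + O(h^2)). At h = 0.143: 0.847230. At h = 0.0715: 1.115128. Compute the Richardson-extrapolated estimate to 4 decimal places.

1.3830

The leading error scales as h; refining by a factor of 2 reduces it by 2^1 = 2.
Extrapolated value = (2·A(h/2) − A(h)) / (2 − 1)
= (2·1.115128 − 0.847230) / 1
= 1.383026 / 1 = 1.383026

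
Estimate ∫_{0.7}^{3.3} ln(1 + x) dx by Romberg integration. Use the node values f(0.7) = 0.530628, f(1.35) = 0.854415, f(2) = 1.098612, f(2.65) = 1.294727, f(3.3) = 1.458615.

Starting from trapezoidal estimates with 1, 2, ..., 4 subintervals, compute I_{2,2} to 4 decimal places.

2.7699

I_{0,0} (trapezoid, 1 panel, h=2.6000): 2.586016
I_{1,0} (trapezoid, 2 panels, h=1.3000): 2.721204
I_{2,0} (trapezoid, 4 panels, h=0.6500): 2.757544
I_{1,1} = 2.721204 + (2.721204 − 2.586016)/3 = 2.766267
I_{2,1} = 2.757544 + (2.757544 − 2.721204)/3 = 2.769657
I_{2,2} = 2.769657 + (2.769657 − 2.766267)/15 = 2.769883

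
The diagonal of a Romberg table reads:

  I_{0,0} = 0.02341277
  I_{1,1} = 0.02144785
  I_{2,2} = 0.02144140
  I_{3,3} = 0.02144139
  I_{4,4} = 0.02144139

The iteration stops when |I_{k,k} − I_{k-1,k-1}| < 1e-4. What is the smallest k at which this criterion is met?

k = 2

|I_{1,1} − I_{0,0}| = 0.00196492 ≥ 1e-4
|I_{2,2} − I_{1,1}| = 0.00000645 < 1e-4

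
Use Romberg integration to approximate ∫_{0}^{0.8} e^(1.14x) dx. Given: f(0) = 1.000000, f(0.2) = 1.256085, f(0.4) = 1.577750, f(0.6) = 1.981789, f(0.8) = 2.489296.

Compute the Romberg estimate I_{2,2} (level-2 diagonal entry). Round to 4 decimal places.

1.3064

I_{0,0} (trapezoid, 1 panel, h=0.8000): 1.395718
I_{1,0} (trapezoid, 2 panels, h=0.4000): 1.328959
I_{2,0} (trapezoid, 4 panels, h=0.2000): 1.312054
I_{1,1} = 1.328959 + (1.328959 − 1.395718)/3 = 1.306706
I_{2,1} = 1.312054 + (1.312054 − 1.328959)/3 = 1.306419
I_{2,2} = 1.306419 + (1.306419 − 1.306706)/15 = 1.306400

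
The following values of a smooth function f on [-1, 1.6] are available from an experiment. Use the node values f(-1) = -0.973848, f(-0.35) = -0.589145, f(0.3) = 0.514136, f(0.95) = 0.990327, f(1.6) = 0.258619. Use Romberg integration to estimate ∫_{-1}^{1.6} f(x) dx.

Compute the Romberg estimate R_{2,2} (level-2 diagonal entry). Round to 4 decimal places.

0.4045

R_{0,0} (trapezoid, 1 panel, h=2.6000): -0.929798
R_{1,0} (trapezoid, 2 panels, h=1.3000): 0.203478
R_{2,0} (trapezoid, 4 panels, h=0.6500): 0.362507
R_{1,1} = 0.203478 + (0.203478 − (-0.929798))/3 = 0.581237
R_{2,1} = 0.362507 + (0.362507 − 0.203478)/3 = 0.415517
R_{2,2} = 0.415517 + (0.415517 − 0.581237)/15 = 0.404469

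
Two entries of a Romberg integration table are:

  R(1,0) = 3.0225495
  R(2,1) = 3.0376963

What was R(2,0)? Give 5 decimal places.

From R(2,1) = (4·R(2,0) − R(1,0))/3, solve for R(2,0):
4·R(2,0) = 3·3.0376963 + 3.0225495 = 12.1356384
R(2,0) = 3.0339096

3.03391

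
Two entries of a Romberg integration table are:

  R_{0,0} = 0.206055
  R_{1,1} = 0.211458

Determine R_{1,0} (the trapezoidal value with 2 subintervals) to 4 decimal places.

0.2101

From R_{1,1} = (4·R_{1,0} − R_{0,0})/3, solve for R_{1,0}:
4·R_{1,0} = 3·0.211458 + 0.206055 = 0.840429
R_{1,0} = 0.210107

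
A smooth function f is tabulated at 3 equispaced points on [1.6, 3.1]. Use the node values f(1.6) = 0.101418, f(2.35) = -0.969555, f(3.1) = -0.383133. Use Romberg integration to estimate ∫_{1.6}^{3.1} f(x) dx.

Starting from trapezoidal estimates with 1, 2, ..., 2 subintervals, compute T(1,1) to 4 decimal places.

-1.0400

T(0,0) (trapezoid, 1 panel, h=1.5000): -0.211286
T(1,0) (trapezoid, 2 panels, h=0.7500): -0.832809
T(1,1) = -0.832809 + (-0.832809 − (-0.211286))/3 = -1.039983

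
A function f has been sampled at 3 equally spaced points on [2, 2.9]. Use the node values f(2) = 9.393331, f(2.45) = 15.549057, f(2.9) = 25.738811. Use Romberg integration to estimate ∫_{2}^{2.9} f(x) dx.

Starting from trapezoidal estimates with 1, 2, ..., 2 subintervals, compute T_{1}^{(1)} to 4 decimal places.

T_{0}^{(0)} (trapezoid, 1 panel, h=0.9000): 15.809464
T_{1}^{(0)} (trapezoid, 2 panels, h=0.4500): 14.901808
T_{1}^{(1)} = 14.901808 + (14.901808 − 15.809464)/3 = 14.599256

14.5993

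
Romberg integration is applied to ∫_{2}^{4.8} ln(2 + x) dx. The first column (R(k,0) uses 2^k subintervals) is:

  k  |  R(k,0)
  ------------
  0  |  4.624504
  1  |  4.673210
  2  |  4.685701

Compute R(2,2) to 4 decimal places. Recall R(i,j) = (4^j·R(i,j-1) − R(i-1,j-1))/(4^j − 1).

4.6899

Richardson extrapolation on the trapezoidal column (denominator 4−1=3):
R(1,1) = (4·4.673210 − 4.624504) / 3 = 4.689445
R(2,1) = (4·4.685701 − 4.673210) / 3 = 4.689865
R(2,2) = (16·4.689865 − 4.689445) / 15 = 4.689893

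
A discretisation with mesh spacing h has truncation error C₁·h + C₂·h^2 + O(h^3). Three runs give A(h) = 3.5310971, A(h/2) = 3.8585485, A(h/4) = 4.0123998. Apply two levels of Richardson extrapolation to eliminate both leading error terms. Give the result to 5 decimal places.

First eliminate the h term (factor 2^1 = 2):
  B₁ = (2·3.8585485 − 3.5310971)/1 = 4.1859999
  B₂ = (2·4.0123998 − 3.8585485)/1 = 4.1662511
Then eliminate the h^2 term (factor 2^2 = 4):
  (4·4.1662511 − 4.1859999)/3 = 4.1596682

4.15967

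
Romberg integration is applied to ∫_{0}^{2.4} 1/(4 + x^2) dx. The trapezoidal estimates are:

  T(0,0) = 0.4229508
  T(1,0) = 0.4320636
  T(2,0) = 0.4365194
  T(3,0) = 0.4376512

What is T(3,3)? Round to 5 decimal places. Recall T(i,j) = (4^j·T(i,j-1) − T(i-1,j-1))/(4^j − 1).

Richardson extrapolation on the trapezoidal column (denominator 4−1=3):
T(1,1) = 0.4320636 + (0.4320636 − 0.4229508)/3 = 0.4351012
T(2,1) = (4·0.4365194 − 0.4320636) / 3 = 0.4380047
T(3,1) = 0.4376512 + (0.4376512 − 0.4365194)/3 = 0.4380285
T(2,2) = 0.4380047 + (0.4380047 − 0.4351012)/15 = 0.4381983
T(3,2) = (16·0.4380285 − 0.4380047) / 15 = 0.4380301
T(3,3) = 0.4380301 + (0.4380301 − 0.4381983)/63 = 0.4380274
(Column j=1 coincides with Simpson's rule on the same nodes.)

0.43803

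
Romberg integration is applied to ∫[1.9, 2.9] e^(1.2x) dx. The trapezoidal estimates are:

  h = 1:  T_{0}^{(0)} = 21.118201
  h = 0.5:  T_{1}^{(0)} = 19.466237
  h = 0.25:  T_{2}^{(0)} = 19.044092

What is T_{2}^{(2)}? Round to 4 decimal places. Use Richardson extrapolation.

Richardson extrapolation on the trapezoidal column (denominator 4−1=3):
T_{1}^{(1)} = 19.466237 + (19.466237 − 21.118201)/3 = 18.915582
T_{2}^{(1)} = 19.044092 + (19.044092 − 19.466237)/3 = 18.903377
T_{2}^{(2)} = (16·18.903377 − 18.915582) / 15 = 18.902563

18.9026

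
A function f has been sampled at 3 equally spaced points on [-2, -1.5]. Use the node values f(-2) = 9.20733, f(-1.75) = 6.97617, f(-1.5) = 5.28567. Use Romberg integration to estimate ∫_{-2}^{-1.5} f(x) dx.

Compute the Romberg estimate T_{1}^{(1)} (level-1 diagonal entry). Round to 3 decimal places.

T_{0}^{(0)} (trapezoid, 1 panel, h=0.5000): 3.62325
T_{1}^{(0)} (trapezoid, 2 panels, h=0.2500): 3.55567
T_{1}^{(1)} = 3.55567 + (3.55567 − 3.62325)/3 = 3.53314

3.533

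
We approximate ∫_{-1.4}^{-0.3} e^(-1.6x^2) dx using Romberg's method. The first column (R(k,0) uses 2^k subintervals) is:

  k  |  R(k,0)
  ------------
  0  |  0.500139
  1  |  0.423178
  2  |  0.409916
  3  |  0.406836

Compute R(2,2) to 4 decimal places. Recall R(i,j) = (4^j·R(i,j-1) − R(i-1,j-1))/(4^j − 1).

R(1,1) = (4·0.423178 − 0.500139) / 3 = 0.397524
R(2,1) = 0.409916 + (0.409916 − 0.423178)/3 = 0.405495
R(2,2) = (16·0.405495 − 0.397524) / 15 = 0.406026

0.4060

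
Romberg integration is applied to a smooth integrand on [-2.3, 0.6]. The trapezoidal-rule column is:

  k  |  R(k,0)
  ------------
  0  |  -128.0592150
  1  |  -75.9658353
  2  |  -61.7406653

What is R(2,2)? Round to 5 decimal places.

Richardson extrapolation on the trapezoidal column (denominator 4−1=3):
R(1,1) = (4·(-75.9658353) − (-128.0592150)) / 3 = -58.6013754
R(2,1) = (4·(-61.7406653) − (-75.9658353)) / 3 = -56.9989420
R(2,2) = -56.9989420 + (-56.9989420 − (-58.6013754))/15 = -56.8921131

-56.89211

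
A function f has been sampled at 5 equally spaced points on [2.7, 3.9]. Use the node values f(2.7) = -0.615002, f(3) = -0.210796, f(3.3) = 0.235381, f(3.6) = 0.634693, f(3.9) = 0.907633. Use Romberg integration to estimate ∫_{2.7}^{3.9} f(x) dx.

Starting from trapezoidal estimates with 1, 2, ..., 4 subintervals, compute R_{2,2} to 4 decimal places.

0.2458

R_{0,0} (trapezoid, 1 panel, h=1.2000): 0.175579
R_{1,0} (trapezoid, 2 panels, h=0.6000): 0.229018
R_{2,0} (trapezoid, 4 panels, h=0.3000): 0.241678
R_{1,1} = 0.229018 + (0.229018 − 0.175579)/3 = 0.246831
R_{2,1} = 0.241678 + (0.241678 − 0.229018)/3 = 0.245898
R_{2,2} = 0.245898 + (0.245898 − 0.246831)/15 = 0.245836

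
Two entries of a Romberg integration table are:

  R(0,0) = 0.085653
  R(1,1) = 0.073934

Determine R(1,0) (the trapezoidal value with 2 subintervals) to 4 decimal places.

0.0769

From R(1,1) = (4·R(1,0) − R(0,0))/3, solve for R(1,0):
4·R(1,0) = 3·0.073934 + 0.085653 = 0.307455
R(1,0) = 0.076864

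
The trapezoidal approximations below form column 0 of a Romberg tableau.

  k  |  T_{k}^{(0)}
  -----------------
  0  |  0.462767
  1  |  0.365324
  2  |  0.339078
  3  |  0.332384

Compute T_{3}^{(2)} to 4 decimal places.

0.3301

Richardson extrapolation on the trapezoidal column (denominator 4−1=3):
T_{2}^{(1)} = (4·0.339078 − 0.365324) / 3 = 0.330329
T_{3}^{(1)} = (4·0.332384 − 0.339078) / 3 = 0.330153
T_{3}^{(2)} = (16·0.330153 − 0.330329) / 15 = 0.330141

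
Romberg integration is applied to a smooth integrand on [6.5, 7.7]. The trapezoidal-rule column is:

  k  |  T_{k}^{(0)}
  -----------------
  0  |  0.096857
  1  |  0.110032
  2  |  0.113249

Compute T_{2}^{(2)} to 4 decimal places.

0.1143

Richardson extrapolation on the trapezoidal column (denominator 4−1=3):
T_{1}^{(1)} = (4·0.110032 − 0.096857) / 3 = 0.114424
T_{2}^{(1)} = 0.113249 + (0.113249 − 0.110032)/3 = 0.114321
T_{2}^{(2)} = (16·0.114321 − 0.114424) / 15 = 0.114314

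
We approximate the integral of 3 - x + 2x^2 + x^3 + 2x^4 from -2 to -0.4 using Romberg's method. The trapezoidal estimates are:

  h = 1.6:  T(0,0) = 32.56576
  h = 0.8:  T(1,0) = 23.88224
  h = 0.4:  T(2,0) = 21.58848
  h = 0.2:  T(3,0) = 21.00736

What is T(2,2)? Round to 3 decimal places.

Richardson extrapolation on the trapezoidal column (denominator 4−1=3):
T(1,1) = (4·23.88224 − 32.56576) / 3 = 20.98773
T(2,1) = (4·21.58848 − 23.88224) / 3 = 20.82389
T(2,2) = 20.82389 + (20.82389 − 20.98773)/15 = 20.81297

20.813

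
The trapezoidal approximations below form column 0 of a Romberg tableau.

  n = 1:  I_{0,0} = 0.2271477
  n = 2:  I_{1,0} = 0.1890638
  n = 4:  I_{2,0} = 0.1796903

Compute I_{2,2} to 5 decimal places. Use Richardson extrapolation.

0.17658

I_{1,1} = 0.1890638 + (0.1890638 − 0.2271477)/3 = 0.1763692
I_{2,1} = (4·0.1796903 − 0.1890638) / 3 = 0.1765658
I_{2,2} = (16·0.1765658 − 0.1763692) / 15 = 0.1765789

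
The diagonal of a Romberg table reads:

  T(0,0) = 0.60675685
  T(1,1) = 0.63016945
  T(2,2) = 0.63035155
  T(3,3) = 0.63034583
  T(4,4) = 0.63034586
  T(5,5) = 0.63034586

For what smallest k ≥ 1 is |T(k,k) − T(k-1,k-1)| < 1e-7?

k = 4

|T(1,1) − T(0,0)| = 0.02341260 ≥ 1e-7
|T(2,2) − T(1,1)| = 0.00018210 ≥ 1e-7
|T(3,3) − T(2,2)| = 0.00000572 ≥ 1e-7
|T(4,4) − T(3,3)| = 0.00000003 < 1e-7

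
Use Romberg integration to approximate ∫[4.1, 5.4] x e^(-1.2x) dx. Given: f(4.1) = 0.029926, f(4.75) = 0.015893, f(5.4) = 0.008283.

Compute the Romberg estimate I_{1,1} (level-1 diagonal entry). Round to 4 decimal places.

0.0221

I_{0,0} (trapezoid, 1 panel, h=1.3000): 0.024836
I_{1,0} (trapezoid, 2 panels, h=0.6500): 0.022748
I_{1,1} = 0.022748 + (0.022748 − 0.024836)/3 = 0.022052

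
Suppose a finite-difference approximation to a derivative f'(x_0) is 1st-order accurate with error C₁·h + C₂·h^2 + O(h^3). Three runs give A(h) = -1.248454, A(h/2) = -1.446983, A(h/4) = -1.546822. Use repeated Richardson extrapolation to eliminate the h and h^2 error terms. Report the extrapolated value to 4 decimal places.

-1.6470

First eliminate the h term (factor 2^1 = 2):
  B₁ = (2·(-1.446983) − (-1.248454))/1 = -1.645512
  B₂ = (2·(-1.546822) − (-1.446983))/1 = -1.646661
Then eliminate the h^2 term (factor 2^2 = 4):
  (4·(-1.646661) − (-1.645512))/3 = -1.647044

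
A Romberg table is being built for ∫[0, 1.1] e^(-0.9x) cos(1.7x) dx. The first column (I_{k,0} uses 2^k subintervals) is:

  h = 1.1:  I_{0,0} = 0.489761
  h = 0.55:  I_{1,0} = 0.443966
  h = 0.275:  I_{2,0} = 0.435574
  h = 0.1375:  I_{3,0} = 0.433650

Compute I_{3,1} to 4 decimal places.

Richardson extrapolation on the trapezoidal column (denominator 4−1=3):
I_{3,1} = 0.433650 + (0.433650 − 0.435574)/3 = 0.433009

0.4330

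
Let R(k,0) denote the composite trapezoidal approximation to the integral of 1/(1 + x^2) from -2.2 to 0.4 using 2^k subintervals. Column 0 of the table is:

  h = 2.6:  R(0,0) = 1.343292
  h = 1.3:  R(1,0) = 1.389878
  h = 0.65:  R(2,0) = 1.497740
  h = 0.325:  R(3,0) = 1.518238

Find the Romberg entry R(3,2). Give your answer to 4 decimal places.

1.5245

Richardson extrapolation on the trapezoidal column (denominator 4−1=3):
R(2,1) = (4·1.497740 − 1.389878) / 3 = 1.533694
R(3,1) = (4·1.518238 − 1.497740) / 3 = 1.525071
R(3,2) = 1.525071 + (1.525071 − 1.533694)/15 = 1.524496
(Column j=1 coincides with Simpson's rule on the same nodes.)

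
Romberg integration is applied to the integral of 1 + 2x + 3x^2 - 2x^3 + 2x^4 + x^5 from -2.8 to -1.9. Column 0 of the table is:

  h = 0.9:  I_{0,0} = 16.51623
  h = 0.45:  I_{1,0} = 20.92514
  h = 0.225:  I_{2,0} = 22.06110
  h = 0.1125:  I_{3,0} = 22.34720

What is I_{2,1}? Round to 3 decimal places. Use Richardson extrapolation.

22.440

Richardson extrapolation on the trapezoidal column (denominator 4−1=3):
I_{2,1} = (4·22.06110 − 20.92514) / 3 = 22.43975
(Column j=1 coincides with Simpson's rule on the same nodes.)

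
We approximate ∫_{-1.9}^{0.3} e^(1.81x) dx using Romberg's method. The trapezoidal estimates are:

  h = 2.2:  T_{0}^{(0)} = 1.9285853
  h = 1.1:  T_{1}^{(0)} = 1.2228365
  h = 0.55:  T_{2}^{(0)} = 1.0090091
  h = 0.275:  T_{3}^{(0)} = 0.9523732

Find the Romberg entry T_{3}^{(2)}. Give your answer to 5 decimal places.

Richardson extrapolation on the trapezoidal column (denominator 4−1=3):
T_{2}^{(1)} = 1.0090091 + (1.0090091 − 1.2228365)/3 = 0.9377333
T_{3}^{(1)} = (4·0.9523732 − 1.0090091) / 3 = 0.9334946
T_{3}^{(2)} = (16·0.9334946 − 0.9377333) / 15 = 0.9332120

0.93321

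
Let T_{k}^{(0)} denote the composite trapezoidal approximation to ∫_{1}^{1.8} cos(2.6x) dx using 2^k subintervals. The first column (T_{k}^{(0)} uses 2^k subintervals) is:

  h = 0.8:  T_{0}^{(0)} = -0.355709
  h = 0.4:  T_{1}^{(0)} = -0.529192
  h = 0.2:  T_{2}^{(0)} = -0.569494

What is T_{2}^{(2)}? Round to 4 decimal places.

-0.5827

Richardson extrapolation on the trapezoidal column (denominator 4−1=3):
T_{1}^{(1)} = -0.529192 + (-0.529192 − (-0.355709))/3 = -0.587020
T_{2}^{(1)} = -0.569494 + (-0.569494 − (-0.529192))/3 = -0.582928
T_{2}^{(2)} = -0.582928 + (-0.582928 − (-0.587020))/15 = -0.582655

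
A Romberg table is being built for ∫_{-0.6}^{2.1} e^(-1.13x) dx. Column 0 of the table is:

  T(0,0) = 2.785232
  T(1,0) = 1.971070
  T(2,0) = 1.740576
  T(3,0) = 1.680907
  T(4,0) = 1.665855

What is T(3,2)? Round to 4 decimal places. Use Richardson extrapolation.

T(2,1) = 1.740576 + (1.740576 − 1.971070)/3 = 1.663745
T(3,1) = (4·1.680907 − 1.740576) / 3 = 1.661017
T(3,2) = 1.661017 + (1.661017 − 1.663745)/15 = 1.660835

1.6608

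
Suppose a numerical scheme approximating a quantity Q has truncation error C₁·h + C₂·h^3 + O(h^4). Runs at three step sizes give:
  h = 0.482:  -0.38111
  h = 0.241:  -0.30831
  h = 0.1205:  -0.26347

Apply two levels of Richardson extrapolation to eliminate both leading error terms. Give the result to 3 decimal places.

First eliminate the h term (factor 2^1 = 2):
  B₁ = (2·(-0.30831) − (-0.38111))/1 = -0.23551
  B₂ = (2·(-0.26347) − (-0.30831))/1 = -0.21863
Then eliminate the h^3 term (factor 2^3 = 8):
  (8·(-0.21863) − (-0.23551))/7 = -0.21622

-0.216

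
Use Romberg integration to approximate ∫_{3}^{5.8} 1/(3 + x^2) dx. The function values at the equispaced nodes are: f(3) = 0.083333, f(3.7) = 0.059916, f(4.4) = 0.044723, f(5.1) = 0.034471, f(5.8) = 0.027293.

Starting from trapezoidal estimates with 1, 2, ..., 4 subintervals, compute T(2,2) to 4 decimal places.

T(0,0) (trapezoid, 1 panel, h=2.8000): 0.154876
T(1,0) (trapezoid, 2 panels, h=1.4000): 0.140050
T(2,0) (trapezoid, 4 panels, h=0.7000): 0.136096
T(1,1) = 0.140050 + (0.140050 − 0.154876)/3 = 0.135108
T(2,1) = 0.136096 + (0.136096 − 0.140050)/3 = 0.134778
T(2,2) = 0.134778 + (0.134778 − 0.135108)/15 = 0.134756

0.1348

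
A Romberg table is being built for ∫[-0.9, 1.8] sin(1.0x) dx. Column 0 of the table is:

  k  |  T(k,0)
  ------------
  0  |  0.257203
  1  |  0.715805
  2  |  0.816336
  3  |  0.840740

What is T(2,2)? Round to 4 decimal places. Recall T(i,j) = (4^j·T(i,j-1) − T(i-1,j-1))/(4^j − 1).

0.8486

Richardson extrapolation on the trapezoidal column (denominator 4−1=3):
T(1,1) = (4·0.715805 − 0.257203) / 3 = 0.868672
T(2,1) = 0.816336 + (0.816336 − 0.715805)/3 = 0.849846
T(2,2) = 0.849846 + (0.849846 − 0.868672)/15 = 0.848591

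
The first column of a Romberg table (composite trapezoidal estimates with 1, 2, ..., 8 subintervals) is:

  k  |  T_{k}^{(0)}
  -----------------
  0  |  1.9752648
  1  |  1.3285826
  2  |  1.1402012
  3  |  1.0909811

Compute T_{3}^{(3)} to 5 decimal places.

Richardson extrapolation on the trapezoidal column (denominator 4−1=3):
T_{1}^{(1)} = (4·1.3285826 − 1.9752648) / 3 = 1.1130219
T_{2}^{(1)} = 1.1402012 + (1.1402012 − 1.3285826)/3 = 1.0774074
T_{3}^{(1)} = 1.0909811 + (1.0909811 − 1.1402012)/3 = 1.0745744
T_{2}^{(2)} = (16·1.0774074 − 1.1130219) / 15 = 1.0750331
T_{3}^{(2)} = 1.0745744 + (1.0745744 − 1.0774074)/15 = 1.0743855
T_{3}^{(3)} = 1.0743855 + (1.0743855 − 1.0750331)/63 = 1.0743752

1.07438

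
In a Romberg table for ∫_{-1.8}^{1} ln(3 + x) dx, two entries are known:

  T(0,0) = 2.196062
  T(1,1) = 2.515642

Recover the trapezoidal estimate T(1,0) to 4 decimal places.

2.4357

From T(1,1) = (4·T(1,0) − T(0,0))/3, solve for T(1,0):
4·T(1,0) = 3·2.515642 + 2.196062 = 9.742988
T(1,0) = 2.435747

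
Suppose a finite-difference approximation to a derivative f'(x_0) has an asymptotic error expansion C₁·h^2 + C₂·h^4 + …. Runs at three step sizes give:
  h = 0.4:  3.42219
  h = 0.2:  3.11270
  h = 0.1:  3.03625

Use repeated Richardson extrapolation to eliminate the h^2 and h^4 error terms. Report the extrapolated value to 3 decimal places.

3.011

First eliminate the h^2 term (factor 2^2 = 4):
  B₁ = (4·3.11270 − 3.42219)/3 = 3.00954
  B₂ = (4·3.03625 − 3.11270)/3 = 3.01077
Then eliminate the h^4 term (factor 2^4 = 16):
  (16·3.01077 − 3.00954)/15 = 3.01085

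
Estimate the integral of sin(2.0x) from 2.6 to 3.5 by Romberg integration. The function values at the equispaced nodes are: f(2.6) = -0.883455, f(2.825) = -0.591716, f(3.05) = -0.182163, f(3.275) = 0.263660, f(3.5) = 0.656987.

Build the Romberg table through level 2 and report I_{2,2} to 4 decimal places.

-0.1427

I_{0,0} (trapezoid, 1 panel, h=0.9000): -0.101911
I_{1,0} (trapezoid, 2 panels, h=0.4500): -0.132929
I_{2,0} (trapezoid, 4 panels, h=0.2250): -0.140277
I_{1,1} = -0.132929 + (-0.132929 − (-0.101911))/3 = -0.143268
I_{2,1} = -0.140277 + (-0.140277 − (-0.132929))/3 = -0.142726
I_{2,2} = -0.142726 + (-0.142726 − (-0.143268))/15 = -0.142690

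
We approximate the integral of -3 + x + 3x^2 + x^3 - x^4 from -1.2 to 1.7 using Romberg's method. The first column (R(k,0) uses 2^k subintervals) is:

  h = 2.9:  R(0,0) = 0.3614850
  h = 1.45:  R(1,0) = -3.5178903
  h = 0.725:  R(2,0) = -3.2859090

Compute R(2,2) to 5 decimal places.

-3.10175

Richardson extrapolation on the trapezoidal column (denominator 4−1=3):
R(1,1) = (4·(-3.5178903) − 0.3614850) / 3 = -4.8110154
R(2,1) = -3.2859090 + (-3.2859090 − (-3.5178903))/3 = -3.2085819
R(2,2) = -3.2085819 + (-3.2085819 − (-4.8110154))/15 = -3.1017530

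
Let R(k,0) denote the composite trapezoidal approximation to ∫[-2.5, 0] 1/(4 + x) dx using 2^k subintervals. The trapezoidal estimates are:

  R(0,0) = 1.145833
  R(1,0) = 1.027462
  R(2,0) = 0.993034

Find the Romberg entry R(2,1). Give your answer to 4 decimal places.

Richardson extrapolation on the trapezoidal column (denominator 4−1=3):
R(2,1) = 0.993034 + (0.993034 − 1.027462)/3 = 0.981558

0.9816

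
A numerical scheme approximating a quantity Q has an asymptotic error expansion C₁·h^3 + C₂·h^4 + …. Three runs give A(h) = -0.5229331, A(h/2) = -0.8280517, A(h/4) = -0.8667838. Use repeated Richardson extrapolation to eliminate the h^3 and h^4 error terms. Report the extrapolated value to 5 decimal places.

First eliminate the h^3 term (factor 2^3 = 8):
  B₁ = (8·(-0.8280517) − (-0.5229331))/7 = -0.8716401
  B₂ = (8·(-0.8667838) − (-0.8280517))/7 = -0.8723170
Then eliminate the h^4 term (factor 2^4 = 16):
  (16·(-0.8723170) − (-0.8716401))/15 = -0.8723621

-0.87236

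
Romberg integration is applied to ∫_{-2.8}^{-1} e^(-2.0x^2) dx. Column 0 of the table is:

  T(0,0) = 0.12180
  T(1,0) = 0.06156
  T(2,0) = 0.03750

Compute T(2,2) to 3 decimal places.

0.029

T(1,1) = 0.06156 + (0.06156 − 0.12180)/3 = 0.04148
T(2,1) = 0.03750 + (0.03750 − 0.06156)/3 = 0.02948
T(2,2) = 0.02948 + (0.02948 − 0.04148)/15 = 0.02868
(Column j=1 coincides with Simpson's rule on the same nodes.)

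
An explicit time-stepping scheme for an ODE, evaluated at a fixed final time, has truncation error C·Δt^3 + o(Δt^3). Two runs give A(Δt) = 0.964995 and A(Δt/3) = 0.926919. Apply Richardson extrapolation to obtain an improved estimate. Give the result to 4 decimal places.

0.9255

The leading error scales as Δt^3; refining by a factor of 3 reduces it by 3^3 = 27.
Extrapolated value = (27·A(Δt/3) − A(Δt)) / (27 − 1)
= (27·0.926919 − 0.964995) / 26
= 24.061818 / 26 = 0.925455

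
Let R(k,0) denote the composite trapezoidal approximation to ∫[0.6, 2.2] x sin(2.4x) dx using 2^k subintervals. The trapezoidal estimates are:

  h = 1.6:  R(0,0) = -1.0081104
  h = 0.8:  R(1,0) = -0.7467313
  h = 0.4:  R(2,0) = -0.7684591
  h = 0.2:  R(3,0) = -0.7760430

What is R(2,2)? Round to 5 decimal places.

Richardson extrapolation on the trapezoidal column (denominator 4−1=3):
R(1,1) = -0.7467313 + (-0.7467313 − (-1.0081104))/3 = -0.6596049
R(2,1) = -0.7684591 + (-0.7684591 − (-0.7467313))/3 = -0.7757017
R(2,2) = -0.7757017 + (-0.7757017 − (-0.6596049))/15 = -0.7834415

-0.78344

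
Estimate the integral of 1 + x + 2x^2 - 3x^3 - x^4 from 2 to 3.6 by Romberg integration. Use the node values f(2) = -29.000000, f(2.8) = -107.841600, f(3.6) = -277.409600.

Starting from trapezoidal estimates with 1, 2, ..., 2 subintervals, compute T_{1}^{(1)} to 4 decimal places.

-196.7403

T_{0}^{(0)} (trapezoid, 1 panel, h=1.6000): -245.127680
T_{1}^{(0)} (trapezoid, 2 panels, h=0.8000): -208.837120
T_{1}^{(1)} = -208.837120 + (-208.837120 − (-245.127680))/3 = -196.740267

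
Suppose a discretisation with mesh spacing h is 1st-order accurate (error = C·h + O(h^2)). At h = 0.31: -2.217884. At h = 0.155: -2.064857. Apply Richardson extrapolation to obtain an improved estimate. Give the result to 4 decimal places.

-1.9118

The leading error scales as h; refining by a factor of 2 reduces it by 2^1 = 2.
Extrapolated value = (2·A(h/2) − A(h)) / (2 − 1)
= (2·(-2.064857) − (-2.217884)) / 1
= -1.911830 / 1 = -1.911830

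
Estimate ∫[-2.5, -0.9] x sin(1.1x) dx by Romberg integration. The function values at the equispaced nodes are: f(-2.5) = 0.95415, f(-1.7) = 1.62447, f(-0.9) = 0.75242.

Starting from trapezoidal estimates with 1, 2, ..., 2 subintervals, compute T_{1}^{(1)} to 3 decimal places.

2.188

T_{0}^{(0)} (trapezoid, 1 panel, h=1.6000): 1.36526
T_{1}^{(0)} (trapezoid, 2 panels, h=0.8000): 1.98220
T_{1}^{(1)} = 1.98220 + (1.98220 − 1.36526)/3 = 2.18785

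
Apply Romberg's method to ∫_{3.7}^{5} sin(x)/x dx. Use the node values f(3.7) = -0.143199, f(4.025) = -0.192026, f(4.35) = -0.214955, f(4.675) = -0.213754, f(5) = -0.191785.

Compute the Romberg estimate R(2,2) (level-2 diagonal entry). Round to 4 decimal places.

-0.2587

R(0,0) (trapezoid, 1 panel, h=1.3000): -0.217740
R(1,0) (trapezoid, 2 panels, h=0.6500): -0.248591
R(2,0) (trapezoid, 4 panels, h=0.3250): -0.256174
R(1,1) = -0.248591 + (-0.248591 − (-0.217740))/3 = -0.258875
R(2,1) = -0.256174 + (-0.256174 − (-0.248591))/3 = -0.258702
R(2,2) = -0.258702 + (-0.258702 − (-0.258875))/15 = -0.258690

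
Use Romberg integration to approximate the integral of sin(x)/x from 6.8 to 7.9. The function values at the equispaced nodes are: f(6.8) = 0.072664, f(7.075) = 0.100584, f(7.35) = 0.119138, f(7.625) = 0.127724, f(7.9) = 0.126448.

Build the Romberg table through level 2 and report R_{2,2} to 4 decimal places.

R_{0,0} (trapezoid, 1 panel, h=1.1000): 0.109512
R_{1,0} (trapezoid, 2 panels, h=0.5500): 0.120282
R_{2,0} (trapezoid, 4 panels, h=0.2750): 0.122926
R_{1,1} = 0.120282 + (0.120282 − 0.109512)/3 = 0.123872
R_{2,1} = 0.122926 + (0.122926 − 0.120282)/3 = 0.123807
R_{2,2} = 0.123807 + (0.123807 − 0.123872)/15 = 0.123803

0.1238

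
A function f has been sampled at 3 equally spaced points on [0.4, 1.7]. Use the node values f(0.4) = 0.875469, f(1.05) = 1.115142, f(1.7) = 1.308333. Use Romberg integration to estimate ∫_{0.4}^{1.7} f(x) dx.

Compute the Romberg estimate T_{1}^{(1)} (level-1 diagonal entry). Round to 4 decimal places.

T_{0}^{(0)} (trapezoid, 1 panel, h=1.3000): 1.419471
T_{1}^{(0)} (trapezoid, 2 panels, h=0.6500): 1.434578
T_{1}^{(1)} = 1.434578 + (1.434578 − 1.419471)/3 = 1.439614

1.4396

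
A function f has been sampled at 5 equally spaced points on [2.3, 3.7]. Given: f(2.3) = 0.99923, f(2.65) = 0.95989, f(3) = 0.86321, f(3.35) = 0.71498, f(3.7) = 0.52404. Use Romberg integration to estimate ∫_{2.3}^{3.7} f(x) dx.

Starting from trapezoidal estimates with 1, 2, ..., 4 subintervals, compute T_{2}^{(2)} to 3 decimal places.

T_{0}^{(0)} (trapezoid, 1 panel, h=1.4000): 1.06629
T_{1}^{(0)} (trapezoid, 2 panels, h=0.7000): 1.13739
T_{2}^{(0)} (trapezoid, 4 panels, h=0.3500): 1.15490
T_{1}^{(1)} = 1.13739 + (1.13739 − 1.06629)/3 = 1.16109
T_{2}^{(1)} = 1.15490 + (1.15490 − 1.13739)/3 = 1.16074
T_{2}^{(2)} = 1.16074 + (1.16074 − 1.16109)/15 = 1.16072

1.161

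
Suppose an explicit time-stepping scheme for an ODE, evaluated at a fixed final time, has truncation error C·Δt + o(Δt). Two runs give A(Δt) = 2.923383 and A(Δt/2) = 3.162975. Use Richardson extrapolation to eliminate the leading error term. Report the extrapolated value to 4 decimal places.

Extrapolated value = (2·A(Δt/2) − A(Δt)) / (2 − 1)
= (2·3.162975 − 2.923383) / 1
= 3.402567 / 1 = 3.402567

3.4026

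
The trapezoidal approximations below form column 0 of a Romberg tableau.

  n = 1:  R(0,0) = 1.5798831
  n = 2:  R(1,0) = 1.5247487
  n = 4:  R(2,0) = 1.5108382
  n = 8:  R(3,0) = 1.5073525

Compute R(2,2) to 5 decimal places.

1.50619

Richardson extrapolation on the trapezoidal column (denominator 4−1=3):
R(1,1) = 1.5247487 + (1.5247487 − 1.5798831)/3 = 1.5063706
R(2,1) = 1.5108382 + (1.5108382 − 1.5247487)/3 = 1.5062014
R(2,2) = 1.5062014 + (1.5062014 − 1.5063706)/15 = 1.5061901
(Column j=1 coincides with Simpson's rule on the same nodes.)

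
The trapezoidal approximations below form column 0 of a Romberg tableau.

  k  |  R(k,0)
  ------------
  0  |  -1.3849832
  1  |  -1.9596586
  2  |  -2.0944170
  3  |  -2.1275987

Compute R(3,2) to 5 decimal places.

-2.13861

Richardson extrapolation on the trapezoidal column (denominator 4−1=3):
R(2,1) = (4·(-2.0944170) − (-1.9596586)) / 3 = -2.1393365
R(3,1) = -2.1275987 + (-2.1275987 − (-2.0944170))/3 = -2.1386593
R(3,2) = (16·(-2.1386593) − (-2.1393365)) / 15 = -2.1386142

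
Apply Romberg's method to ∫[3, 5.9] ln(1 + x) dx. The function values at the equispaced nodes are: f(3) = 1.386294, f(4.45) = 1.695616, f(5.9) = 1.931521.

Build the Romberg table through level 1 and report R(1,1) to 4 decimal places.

R(0,0) (trapezoid, 1 panel, h=2.9000): 4.810832
R(1,0) (trapezoid, 2 panels, h=1.4500): 4.864059
R(1,1) = 4.864059 + (4.864059 − 4.810832)/3 = 4.881801

4.8818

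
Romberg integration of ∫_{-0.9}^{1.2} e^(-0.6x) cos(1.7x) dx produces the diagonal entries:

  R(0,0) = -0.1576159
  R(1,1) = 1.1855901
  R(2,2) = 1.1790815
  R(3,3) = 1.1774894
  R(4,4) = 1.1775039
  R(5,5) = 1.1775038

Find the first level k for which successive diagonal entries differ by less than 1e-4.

k = 4

|R(1,1) − R(0,0)| = 1.3432060 ≥ 1e-4
|R(2,2) − R(1,1)| = 0.0065086 ≥ 1e-4
|R(3,3) − R(2,2)| = 0.0015921 ≥ 1e-4
|R(4,4) − R(3,3)| = 0.0000145 < 1e-4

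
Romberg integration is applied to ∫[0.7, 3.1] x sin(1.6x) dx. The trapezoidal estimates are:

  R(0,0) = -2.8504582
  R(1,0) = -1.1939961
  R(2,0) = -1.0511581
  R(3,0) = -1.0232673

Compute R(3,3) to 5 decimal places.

-1.01446

Richardson extrapolation on the trapezoidal column (denominator 4−1=3):
R(1,1) = (4·(-1.1939961) − (-2.8504582)) / 3 = -0.6418421
R(2,1) = -1.0511581 + (-1.0511581 − (-1.1939961))/3 = -1.0035454
R(3,1) = (4·(-1.0232673) − (-1.0511581)) / 3 = -1.0139704
R(2,2) = (16·(-1.0035454) − (-0.6418421)) / 15 = -1.0276590
R(3,2) = -1.0139704 + (-1.0139704 − (-1.0035454))/15 = -1.0146654
R(3,3) = (64·(-1.0146654) − (-1.0276590)) / 63 = -1.0144592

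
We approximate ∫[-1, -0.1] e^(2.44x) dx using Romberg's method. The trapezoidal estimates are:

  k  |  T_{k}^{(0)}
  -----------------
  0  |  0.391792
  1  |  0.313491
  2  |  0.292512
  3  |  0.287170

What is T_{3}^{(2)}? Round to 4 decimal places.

T_{2}^{(1)} = (4·0.292512 − 0.313491) / 3 = 0.285519
T_{3}^{(1)} = (4·0.287170 − 0.292512) / 3 = 0.285389
T_{3}^{(2)} = (16·0.285389 − 0.285519) / 15 = 0.285380

0.2854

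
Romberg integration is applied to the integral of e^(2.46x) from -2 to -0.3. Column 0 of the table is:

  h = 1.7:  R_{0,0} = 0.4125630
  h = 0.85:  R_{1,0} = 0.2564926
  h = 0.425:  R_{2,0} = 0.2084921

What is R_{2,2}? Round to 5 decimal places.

Richardson extrapolation on the trapezoidal column (denominator 4−1=3):
R_{1,1} = 0.2564926 + (0.2564926 − 0.4125630)/3 = 0.2044691
R_{2,1} = (4·0.2084921 − 0.2564926) / 3 = 0.1924919
R_{2,2} = (16·0.1924919 − 0.2044691) / 15 = 0.1916934
(Column j=1 coincides with Simpson's rule on the same nodes.)

0.19169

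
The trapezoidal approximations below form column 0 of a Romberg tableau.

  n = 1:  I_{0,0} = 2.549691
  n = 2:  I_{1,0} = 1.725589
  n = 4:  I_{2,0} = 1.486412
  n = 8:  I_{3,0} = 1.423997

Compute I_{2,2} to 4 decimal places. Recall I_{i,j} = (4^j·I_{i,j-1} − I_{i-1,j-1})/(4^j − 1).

Richardson extrapolation on the trapezoidal column (denominator 4−1=3):
I_{1,1} = (4·1.725589 − 2.549691) / 3 = 1.450888
I_{2,1} = (4·1.486412 − 1.725589) / 3 = 1.406686
I_{2,2} = (16·1.406686 − 1.450888) / 15 = 1.403739

1.4037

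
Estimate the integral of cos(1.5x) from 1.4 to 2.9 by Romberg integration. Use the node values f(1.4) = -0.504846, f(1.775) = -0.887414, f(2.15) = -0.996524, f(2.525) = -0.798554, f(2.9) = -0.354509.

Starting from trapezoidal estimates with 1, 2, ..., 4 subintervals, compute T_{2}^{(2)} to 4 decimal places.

T_{0}^{(0)} (trapezoid, 1 panel, h=1.5000): -0.644516
T_{1}^{(0)} (trapezoid, 2 panels, h=0.7500): -1.069651
T_{2}^{(0)} (trapezoid, 4 panels, h=0.3750): -1.167064
T_{1}^{(1)} = -1.069651 + (-1.069651 − (-0.644516))/3 = -1.211363
T_{2}^{(1)} = -1.167064 + (-1.167064 − (-1.069651))/3 = -1.199535
T_{2}^{(2)} = -1.199535 + (-1.199535 − (-1.211363))/15 = -1.198746

-1.1987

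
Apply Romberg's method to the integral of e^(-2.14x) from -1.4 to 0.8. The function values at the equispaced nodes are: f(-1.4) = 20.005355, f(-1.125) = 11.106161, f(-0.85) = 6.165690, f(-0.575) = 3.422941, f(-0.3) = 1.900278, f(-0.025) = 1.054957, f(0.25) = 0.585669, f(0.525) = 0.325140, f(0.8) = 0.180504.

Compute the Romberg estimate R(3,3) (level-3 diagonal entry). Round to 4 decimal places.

9.2642

R(0,0) (trapezoid, 1 panel, h=2.2000): 22.204445
R(1,0) (trapezoid, 2 panels, h=1.1000): 13.192528
R(2,0) (trapezoid, 4 panels, h=0.5500): 10.309512
R(3,0) (trapezoid, 8 panels, h=0.2750): 9.529786
R(1,1) = 13.192528 + (13.192528 − 22.204445)/3 = 10.188556
R(2,1) = 10.309512 + (10.309512 − 13.192528)/3 = 9.348507
R(3,1) = 9.529786 + (9.529786 − 10.309512)/3 = 9.269877
R(2,2) = 9.348507 + (9.348507 − 10.188556)/15 = 9.292504
R(3,2) = 9.269877 + (9.269877 − 9.348507)/15 = 9.264635
R(3,3) = 9.264635 + (9.264635 − 9.292504)/63 = 9.264193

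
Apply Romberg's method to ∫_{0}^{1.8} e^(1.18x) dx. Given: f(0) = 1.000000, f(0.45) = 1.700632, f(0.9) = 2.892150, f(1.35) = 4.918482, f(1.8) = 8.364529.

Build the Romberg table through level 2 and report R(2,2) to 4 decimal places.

R(0,0) (trapezoid, 1 panel, h=1.8000): 8.428076
R(1,0) (trapezoid, 2 panels, h=0.9000): 6.816973
R(2,0) (trapezoid, 4 panels, h=0.4500): 6.387088
R(1,1) = 6.816973 + (6.816973 − 8.428076)/3 = 6.279939
R(2,1) = 6.387088 + (6.387088 − 6.816973)/3 = 6.243793
R(2,2) = 6.243793 + (6.243793 − 6.279939)/15 = 6.241383

6.2414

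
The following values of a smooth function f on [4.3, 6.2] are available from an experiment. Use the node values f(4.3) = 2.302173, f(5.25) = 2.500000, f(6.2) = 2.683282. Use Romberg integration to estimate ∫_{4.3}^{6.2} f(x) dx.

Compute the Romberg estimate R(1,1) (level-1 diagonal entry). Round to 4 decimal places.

4.7454

R(0,0) (trapezoid, 1 panel, h=1.9000): 4.736182
R(1,0) (trapezoid, 2 panels, h=0.9500): 4.743091
R(1,1) = 4.743091 + (4.743091 − 4.736182)/3 = 4.745394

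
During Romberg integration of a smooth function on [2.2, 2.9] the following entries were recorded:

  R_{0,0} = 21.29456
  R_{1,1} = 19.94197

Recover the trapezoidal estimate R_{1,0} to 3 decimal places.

20.280

From R_{1,1} = (4·R_{1,0} − R_{0,0})/3, solve for R_{1,0}:
4·R_{1,0} = 3·19.94197 + 21.29456 = 81.12047
R_{1,0} = 20.28012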